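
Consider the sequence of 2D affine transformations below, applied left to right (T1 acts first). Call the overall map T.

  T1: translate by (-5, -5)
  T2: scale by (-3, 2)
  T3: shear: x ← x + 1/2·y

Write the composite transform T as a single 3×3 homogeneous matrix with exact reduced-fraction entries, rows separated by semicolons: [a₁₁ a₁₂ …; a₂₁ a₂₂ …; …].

T1 = [1 0 -5; 0 1 -5; 0 0 1]
T2·T1 = [-3 0 15; 0 2 -10; 0 0 1]
T3·…·T1 = [-3 1 10; 0 2 -10; 0 0 1]

T = [-3 1 10; 0 2 -10; 0 0 1]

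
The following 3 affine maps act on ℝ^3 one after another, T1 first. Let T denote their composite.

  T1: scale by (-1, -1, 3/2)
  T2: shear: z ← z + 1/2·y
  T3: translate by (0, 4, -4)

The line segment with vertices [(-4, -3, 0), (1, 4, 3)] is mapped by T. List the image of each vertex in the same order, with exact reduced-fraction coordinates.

image vertices: (4, 7, -5/2), (-1, 0, -3/2)

T1 scale by (-1, -1, 3/2): (-4, -3, 0) → (4, 3, 0); (1, 4, 3) → (-1, -4, 9/2)
T2 shear: z ← z + 1/2·y: (4, 3, 0) → (4, 3, 3/2); (-1, -4, 9/2) → (-1, -4, 5/2)
T3 translate by (0, 4, -4): (4, 3, 3/2) → (4, 7, -5/2); (-1, -4, 5/2) → (-1, 0, -3/2)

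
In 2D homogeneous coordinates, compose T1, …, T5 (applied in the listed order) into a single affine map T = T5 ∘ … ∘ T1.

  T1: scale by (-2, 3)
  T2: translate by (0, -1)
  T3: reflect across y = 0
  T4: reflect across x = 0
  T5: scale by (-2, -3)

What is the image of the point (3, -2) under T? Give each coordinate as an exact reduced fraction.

T1 scale by (-2, 3): (3, -2) → (-6, -6)
T2 translate by (0, -1): (-6, -6) → (-6, -7)
T3 reflect across y = 0: (-6, -7) → (-6, 7)
T4 reflect across x = 0: (-6, 7) → (6, 7)
T5 scale by (-2, -3): (6, 7) → (-12, -21)

T(p) = (-12, -21)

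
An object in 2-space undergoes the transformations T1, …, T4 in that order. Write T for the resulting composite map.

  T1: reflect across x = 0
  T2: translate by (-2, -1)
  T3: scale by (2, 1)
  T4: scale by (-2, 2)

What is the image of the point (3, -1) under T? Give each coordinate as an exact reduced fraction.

T(p) = (20, -4)

T1 reflect across x = 0: (3, -1) → (-3, -1)
T2 translate by (-2, -1): (-3, -1) → (-5, -2)
T3 scale by (2, 1): (-5, -2) → (-10, -2)
T4 scale by (-2, 2): (-10, -2) → (20, -4)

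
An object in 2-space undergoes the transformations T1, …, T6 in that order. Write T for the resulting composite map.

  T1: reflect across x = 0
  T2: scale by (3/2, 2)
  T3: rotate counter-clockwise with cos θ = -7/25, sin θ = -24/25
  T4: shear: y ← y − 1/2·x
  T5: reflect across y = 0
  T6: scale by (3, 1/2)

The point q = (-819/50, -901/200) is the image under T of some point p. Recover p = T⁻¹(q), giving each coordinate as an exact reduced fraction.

T1 = [-1 0 0; 0 1 0; 0 0 1]
T2·T1 = [-3/2 0 0; 0 2 0; 0 0 1]
T3·…·T1 = [21/50 48/25 0; 36/25 -14/25 0; 0 0 1]
T4·…·T1 = [21/50 48/25 0; 123/100 -38/25 0; 0 0 1]
T5·…·T1 = [21/50 48/25 0; -123/100 38/25 0; 0 0 1]
T6·…·T1 = [63/50 144/25 0; -123/200 19/25 0; 0 0 1]
det M = 9/2; M⁻¹ = [38/225 -32/25 0; 41/300 7/25 0; 0 0 1]
M⁻¹ · (-819/50, -901/200)ᵀ = (3, -7/2)ᵀ

p = (3, -7/2)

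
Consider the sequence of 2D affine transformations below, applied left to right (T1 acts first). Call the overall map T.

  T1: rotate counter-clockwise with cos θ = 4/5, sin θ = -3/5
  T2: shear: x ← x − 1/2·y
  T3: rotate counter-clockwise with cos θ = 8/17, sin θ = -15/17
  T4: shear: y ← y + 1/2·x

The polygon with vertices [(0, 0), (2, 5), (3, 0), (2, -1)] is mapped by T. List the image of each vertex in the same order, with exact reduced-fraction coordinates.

T1 rotate counter-clockwise with cos θ = 4/5, sin θ = -3/5: (0, 0) → (0, 0); (2, 5) → (23/5, 14/5); (3, 0) → (12/5, -9/5); (2, -1) → (1, -2)
T2 shear: x ← x − 1/2·y: (0, 0) → (0, 0); (23/5, 14/5) → (16/5, 14/5); (12/5, -9/5) → (33/10, -9/5); (1, -2) → (2, -2)
T3 rotate counter-clockwise with cos θ = 8/17, sin θ = -15/17: (0, 0) → (0, 0); (16/5, 14/5) → (338/85, -128/85); (33/10, -9/5) → (-3/85, -639/170); (2, -2) → (-14/17, -46/17)
T4 shear: y ← y + 1/2·x: (0, 0) → (0, 0); (338/85, -128/85) → (338/85, 41/85); (-3/85, -639/170) → (-3/85, -321/85); (-14/17, -46/17) → (-14/17, -53/17)

image vertices: (0, 0), (338/85, 41/85), (-3/85, -321/85), (-14/17, -53/17)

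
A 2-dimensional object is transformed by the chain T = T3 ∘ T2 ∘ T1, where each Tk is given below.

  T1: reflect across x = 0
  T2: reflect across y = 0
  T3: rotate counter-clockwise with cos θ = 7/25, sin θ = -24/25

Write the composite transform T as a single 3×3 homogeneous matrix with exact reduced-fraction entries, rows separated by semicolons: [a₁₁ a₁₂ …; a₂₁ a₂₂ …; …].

T = [-7/25 -24/25 0; 24/25 -7/25 0; 0 0 1]

T1 = [-1 0 0; 0 1 0; 0 0 1]
T2·T1 = [-1 0 0; 0 -1 0; 0 0 1]
T3·…·T1 = [-7/25 -24/25 0; 24/25 -7/25 0; 0 0 1]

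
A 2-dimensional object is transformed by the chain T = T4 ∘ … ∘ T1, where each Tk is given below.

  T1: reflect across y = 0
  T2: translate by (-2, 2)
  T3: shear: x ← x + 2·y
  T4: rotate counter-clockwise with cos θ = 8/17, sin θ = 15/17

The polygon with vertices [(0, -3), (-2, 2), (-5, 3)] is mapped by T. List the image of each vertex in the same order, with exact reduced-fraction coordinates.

image vertices: (-11/17, 160/17), (-32/17, -60/17), (-57/17, -143/17)

T1 reflect across y = 0: (0, -3) → (0, 3); (-2, 2) → (-2, -2); (-5, 3) → (-5, -3)
T2 translate by (-2, 2): (0, 3) → (-2, 5); (-2, -2) → (-4, 0); (-5, -3) → (-7, -1)
T3 shear: x ← x + 2·y: (-2, 5) → (8, 5); (-4, 0) → (-4, 0); (-7, -1) → (-9, -1)
T4 rotate counter-clockwise with cos θ = 8/17, sin θ = 15/17: (8, 5) → (-11/17, 160/17); (-4, 0) → (-32/17, -60/17); (-9, -1) → (-57/17, -143/17)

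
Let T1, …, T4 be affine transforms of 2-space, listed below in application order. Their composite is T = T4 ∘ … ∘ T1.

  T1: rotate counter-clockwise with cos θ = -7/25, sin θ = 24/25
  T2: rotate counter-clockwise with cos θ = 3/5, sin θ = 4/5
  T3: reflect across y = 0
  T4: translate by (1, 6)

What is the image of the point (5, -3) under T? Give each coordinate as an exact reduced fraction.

T(p) = (-328/125, 179/125)

T1 rotate counter-clockwise with cos θ = -7/25, sin θ = 24/25: (5, -3) → (37/25, 141/25)
T2 rotate counter-clockwise with cos θ = 3/5, sin θ = 4/5: (37/25, 141/25) → (-453/125, 571/125)
T3 reflect across y = 0: (-453/125, 571/125) → (-453/125, -571/125)
T4 translate by (1, 6): (-453/125, -571/125) → (-328/125, 179/125)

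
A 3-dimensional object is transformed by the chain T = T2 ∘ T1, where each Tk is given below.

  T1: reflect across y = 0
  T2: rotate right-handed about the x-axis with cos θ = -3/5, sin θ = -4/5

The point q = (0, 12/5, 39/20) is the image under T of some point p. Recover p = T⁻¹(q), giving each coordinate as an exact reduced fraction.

T1 = [1 0 0 0; 0 -1 0 0; 0 0 1 0; 0 0 0 1]
T2·T1 = [1 0 0 0; 0 3/5 4/5 0; 0 4/5 -3/5 0; 0 0 0 1]
det M = -1; M⁻¹ = [1 0 0 0; 0 3/5 4/5 0; 0 4/5 -3/5 0; 0 0 0 1]
M⁻¹ · (0, 12/5, 39/20)ᵀ = (0, 3, 3/4)ᵀ

p = (0, 3, 3/4)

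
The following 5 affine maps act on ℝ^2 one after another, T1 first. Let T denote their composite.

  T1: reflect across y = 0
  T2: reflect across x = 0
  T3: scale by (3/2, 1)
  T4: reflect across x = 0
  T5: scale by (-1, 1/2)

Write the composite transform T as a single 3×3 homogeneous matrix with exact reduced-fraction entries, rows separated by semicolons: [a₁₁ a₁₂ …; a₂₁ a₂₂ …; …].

T = [-3/2 0 0; 0 -1/2 0; 0 0 1]

T1 = [1 0 0; 0 -1 0; 0 0 1]
T2·T1 = [-1 0 0; 0 -1 0; 0 0 1]
T3·…·T1 = [-3/2 0 0; 0 -1 0; 0 0 1]
T4·…·T1 = [3/2 0 0; 0 -1 0; 0 0 1]
T5·…·T1 = [-3/2 0 0; 0 -1/2 0; 0 0 1]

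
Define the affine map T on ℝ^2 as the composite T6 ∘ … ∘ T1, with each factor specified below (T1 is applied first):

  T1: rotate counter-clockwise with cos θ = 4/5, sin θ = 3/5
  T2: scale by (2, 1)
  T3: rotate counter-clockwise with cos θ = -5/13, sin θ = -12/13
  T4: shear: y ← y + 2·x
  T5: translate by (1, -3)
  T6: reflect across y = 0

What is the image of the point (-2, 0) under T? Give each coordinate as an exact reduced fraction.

T1 rotate counter-clockwise with cos θ = 4/5, sin θ = 3/5: (-2, 0) → (-8/5, -6/5)
T2 scale by (2, 1): (-8/5, -6/5) → (-16/5, -6/5)
T3 rotate counter-clockwise with cos θ = -5/13, sin θ = -12/13: (-16/5, -6/5) → (8/65, 222/65)
T4 shear: y ← y + 2·x: (8/65, 222/65) → (8/65, 238/65)
T5 translate by (1, -3): (8/65, 238/65) → (73/65, 43/65)
T6 reflect across y = 0: (73/65, 43/65) → (73/65, -43/65)

T(p) = (73/65, -43/65)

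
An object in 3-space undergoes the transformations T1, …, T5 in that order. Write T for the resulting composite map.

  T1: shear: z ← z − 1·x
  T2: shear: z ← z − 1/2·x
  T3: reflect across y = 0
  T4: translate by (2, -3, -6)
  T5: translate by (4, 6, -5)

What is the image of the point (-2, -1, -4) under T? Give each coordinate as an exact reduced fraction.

T(p) = (4, 4, -12)

T1 shear: z ← z − 1·x: (-2, -1, -4) → (-2, -1, -2)
T2 shear: z ← z − 1/2·x: (-2, -1, -2) → (-2, -1, -1)
T3 reflect across y = 0: (-2, -1, -1) → (-2, 1, -1)
T4 translate by (2, -3, -6): (-2, 1, -1) → (0, -2, -7)
T5 translate by (4, 6, -5): (0, -2, -7) → (4, 4, -12)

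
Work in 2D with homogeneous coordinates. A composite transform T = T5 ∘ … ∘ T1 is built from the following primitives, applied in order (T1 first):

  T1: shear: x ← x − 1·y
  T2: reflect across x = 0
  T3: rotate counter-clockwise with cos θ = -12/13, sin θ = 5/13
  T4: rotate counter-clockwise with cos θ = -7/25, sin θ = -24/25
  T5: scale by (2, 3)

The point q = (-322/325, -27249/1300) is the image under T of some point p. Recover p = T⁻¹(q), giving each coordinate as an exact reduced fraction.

p = (7/4, -4)

T1 = [1 -1 0; 0 1 0; 0 0 1]
T2·T1 = [-1 1 0; 0 1 0; 0 0 1]
T3·…·T1 = [12/13 -17/13 0; -5/13 -7/13 0; 0 0 1]
T4·…·T1 = [-204/325 -49/325 0; -253/325 457/325 0; 0 0 1]
T5·…·T1 = [-408/325 -98/325 0; -759/325 1371/325 0; 0 0 1]
det M = -6; M⁻¹ = [-457/650 -49/975 0; -253/650 68/325 0; 0 0 1]
M⁻¹ · (-322/325, -27249/1300)ᵀ = (7/4, -4)ᵀ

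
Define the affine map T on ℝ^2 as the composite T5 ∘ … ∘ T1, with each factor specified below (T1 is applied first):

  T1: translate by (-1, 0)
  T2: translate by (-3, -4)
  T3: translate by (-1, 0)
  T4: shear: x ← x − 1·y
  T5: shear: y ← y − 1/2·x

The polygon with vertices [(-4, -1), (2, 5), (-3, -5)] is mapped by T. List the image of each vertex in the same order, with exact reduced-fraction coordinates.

T1 translate by (-1, 0): (-4, -1) → (-5, -1); (2, 5) → (1, 5); (-3, -5) → (-4, -5)
T2 translate by (-3, -4): (-5, -1) → (-8, -5); (1, 5) → (-2, 1); (-4, -5) → (-7, -9)
T3 translate by (-1, 0): (-8, -5) → (-9, -5); (-2, 1) → (-3, 1); (-7, -9) → (-8, -9)
T4 shear: x ← x − 1·y: (-9, -5) → (-4, -5); (-3, 1) → (-4, 1); (-8, -9) → (1, -9)
T5 shear: y ← y − 1/2·x: (-4, -5) → (-4, -3); (-4, 1) → (-4, 3); (1, -9) → (1, -19/2)

image vertices: (-4, -3), (-4, 3), (1, -19/2)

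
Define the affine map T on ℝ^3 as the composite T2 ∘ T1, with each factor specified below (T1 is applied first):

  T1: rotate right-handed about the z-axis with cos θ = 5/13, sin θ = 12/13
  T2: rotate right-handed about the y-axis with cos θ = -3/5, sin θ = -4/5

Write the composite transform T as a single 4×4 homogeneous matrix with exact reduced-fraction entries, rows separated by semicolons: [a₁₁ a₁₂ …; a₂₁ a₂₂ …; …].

T1 = [5/13 -12/13 0 0; 12/13 5/13 0 0; 0 0 1 0; 0 0 0 1]
T2·T1 = [-3/13 36/65 -4/5 0; 12/13 5/13 0 0; 4/13 -48/65 -3/5 0; 0 0 0 1]

T = [-3/13 36/65 -4/5 0; 12/13 5/13 0 0; 4/13 -48/65 -3/5 0; 0 0 0 1]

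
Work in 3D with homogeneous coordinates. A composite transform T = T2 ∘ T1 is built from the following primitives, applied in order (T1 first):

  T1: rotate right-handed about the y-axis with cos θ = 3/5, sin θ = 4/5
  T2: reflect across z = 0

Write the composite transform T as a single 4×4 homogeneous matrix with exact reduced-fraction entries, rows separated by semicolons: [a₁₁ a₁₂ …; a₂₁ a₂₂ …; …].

T = [3/5 0 4/5 0; 0 1 0 0; 4/5 0 -3/5 0; 0 0 0 1]

T1 = [3/5 0 4/5 0; 0 1 0 0; -4/5 0 3/5 0; 0 0 0 1]
T2·T1 = [3/5 0 4/5 0; 0 1 0 0; 4/5 0 -3/5 0; 0 0 0 1]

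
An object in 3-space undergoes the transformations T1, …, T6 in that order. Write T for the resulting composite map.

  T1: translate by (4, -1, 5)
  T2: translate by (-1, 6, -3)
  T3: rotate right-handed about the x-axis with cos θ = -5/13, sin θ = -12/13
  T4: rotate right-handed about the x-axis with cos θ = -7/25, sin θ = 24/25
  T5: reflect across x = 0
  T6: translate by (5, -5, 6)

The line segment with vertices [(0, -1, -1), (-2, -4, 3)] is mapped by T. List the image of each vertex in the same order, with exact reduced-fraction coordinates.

image vertices: (2, -297/325, 2129/325), (4, -1122/325, 3529/325)

T1 translate by (4, -1, 5): (0, -1, -1) → (4, -2, 4); (-2, -4, 3) → (2, -5, 8)
T2 translate by (-1, 6, -3): (4, -2, 4) → (3, 4, 1); (2, -5, 8) → (1, 1, 5)
T3 rotate right-handed about the x-axis with cos θ = -5/13, sin θ = -12/13: (3, 4, 1) → (3, -8/13, -53/13); (1, 1, 5) → (1, 55/13, -37/13)
T4 rotate right-handed about the x-axis with cos θ = -7/25, sin θ = 24/25: (3, -8/13, -53/13) → (3, 1328/325, 179/325); (1, 55/13, -37/13) → (1, 503/325, 1579/325)
T5 reflect across x = 0: (3, 1328/325, 179/325) → (-3, 1328/325, 179/325); (1, 503/325, 1579/325) → (-1, 503/325, 1579/325)
T6 translate by (5, -5, 6): (-3, 1328/325, 179/325) → (2, -297/325, 2129/325); (-1, 503/325, 1579/325) → (4, -1122/325, 3529/325)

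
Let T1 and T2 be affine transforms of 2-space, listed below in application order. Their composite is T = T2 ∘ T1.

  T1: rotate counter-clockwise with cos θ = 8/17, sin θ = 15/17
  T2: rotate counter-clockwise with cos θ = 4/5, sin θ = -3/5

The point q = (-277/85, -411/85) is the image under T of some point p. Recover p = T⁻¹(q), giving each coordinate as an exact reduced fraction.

p = (-5, -3)

T1 = [8/17 -15/17 0; 15/17 8/17 0; 0 0 1]
T2·T1 = [77/85 -36/85 0; 36/85 77/85 0; 0 0 1]
det M = 1; M⁻¹ = [77/85 36/85 0; -36/85 77/85 0; 0 0 1]
M⁻¹ · (-277/85, -411/85)ᵀ = (-5, -3)ᵀ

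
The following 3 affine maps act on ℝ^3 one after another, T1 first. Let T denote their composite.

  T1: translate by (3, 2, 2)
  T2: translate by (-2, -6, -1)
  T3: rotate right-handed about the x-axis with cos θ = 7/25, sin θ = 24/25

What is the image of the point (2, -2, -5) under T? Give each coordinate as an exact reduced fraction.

T1 translate by (3, 2, 2): (2, -2, -5) → (5, 0, -3)
T2 translate by (-2, -6, -1): (5, 0, -3) → (3, -6, -4)
T3 rotate right-handed about the x-axis with cos θ = 7/25, sin θ = 24/25: (3, -6, -4) → (3, 54/25, -172/25)

T(p) = (3, 54/25, -172/25)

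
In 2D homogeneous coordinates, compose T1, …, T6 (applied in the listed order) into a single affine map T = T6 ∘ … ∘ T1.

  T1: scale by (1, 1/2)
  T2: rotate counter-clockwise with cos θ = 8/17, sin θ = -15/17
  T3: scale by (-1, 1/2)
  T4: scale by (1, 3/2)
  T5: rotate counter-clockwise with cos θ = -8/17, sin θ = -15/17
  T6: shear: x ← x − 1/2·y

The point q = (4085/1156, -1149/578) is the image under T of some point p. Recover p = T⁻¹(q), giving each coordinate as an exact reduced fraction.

T1 = [1 0 0; 0 1/2 0; 0 0 1]
T2·T1 = [8/17 15/34 0; -15/17 4/17 0; 0 0 1]
T3·…·T1 = [-8/17 -15/34 0; -15/34 2/17 0; 0 0 1]
T4·…·T1 = [-8/17 -15/34 0; -45/68 3/17 0; 0 0 1]
T5·…·T1 = [-419/1156 105/289 0; 210/289 177/578 0; 0 0 1]
T6·…·T1 = [-839/1156 243/1156 0; 210/289 177/578 0; 0 0 1]
det M = -3/8; M⁻¹ = [-236/289 162/289 0; 560/289 1678/867 0; 0 0 1]
M⁻¹ · (4085/1156, -1149/578)ᵀ = (-4, 3)ᵀ

p = (-4, 3)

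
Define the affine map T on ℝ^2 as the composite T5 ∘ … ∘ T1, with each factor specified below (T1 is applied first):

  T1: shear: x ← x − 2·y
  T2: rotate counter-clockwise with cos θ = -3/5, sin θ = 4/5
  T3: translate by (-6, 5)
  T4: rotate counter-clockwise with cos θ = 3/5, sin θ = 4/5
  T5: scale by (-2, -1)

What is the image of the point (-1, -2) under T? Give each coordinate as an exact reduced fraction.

T(p) = (106/5, -1/5)

T1 shear: x ← x − 2·y: (-1, -2) → (3, -2)
T2 rotate counter-clockwise with cos θ = -3/5, sin θ = 4/5: (3, -2) → (-1/5, 18/5)
T3 translate by (-6, 5): (-1/5, 18/5) → (-31/5, 43/5)
T4 rotate counter-clockwise with cos θ = 3/5, sin θ = 4/5: (-31/5, 43/5) → (-53/5, 1/5)
T5 scale by (-2, -1): (-53/5, 1/5) → (106/5, -1/5)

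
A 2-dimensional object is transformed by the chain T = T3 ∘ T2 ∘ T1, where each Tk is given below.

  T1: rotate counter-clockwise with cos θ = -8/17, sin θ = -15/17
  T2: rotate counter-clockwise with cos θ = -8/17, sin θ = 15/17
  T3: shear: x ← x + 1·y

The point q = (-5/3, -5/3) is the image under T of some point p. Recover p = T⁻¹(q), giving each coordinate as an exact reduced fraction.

p = (0, -5/3)

T1 = [-8/17 15/17 0; -15/17 -8/17 0; 0 0 1]
T2·T1 = [1 0 0; 0 1 0; 0 0 1]
T3·…·T1 = [1 1 0; 0 1 0; 0 0 1]
det M = 1; M⁻¹ = [1 -1 0; 0 1 0; 0 0 1]
M⁻¹ · (-5/3, -5/3)ᵀ = (0, -5/3)ᵀ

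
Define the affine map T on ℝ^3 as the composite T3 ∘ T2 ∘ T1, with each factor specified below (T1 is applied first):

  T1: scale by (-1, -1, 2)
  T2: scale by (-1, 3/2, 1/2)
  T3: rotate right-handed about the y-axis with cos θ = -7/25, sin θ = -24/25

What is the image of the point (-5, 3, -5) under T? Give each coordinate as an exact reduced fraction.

T(p) = (31/5, -9/2, -17/5)

T1 scale by (-1, -1, 2): (-5, 3, -5) → (5, -3, -10)
T2 scale by (-1, 3/2, 1/2): (5, -3, -10) → (-5, -9/2, -5)
T3 rotate right-handed about the y-axis with cos θ = -7/25, sin θ = -24/25: (-5, -9/2, -5) → (31/5, -9/2, -17/5)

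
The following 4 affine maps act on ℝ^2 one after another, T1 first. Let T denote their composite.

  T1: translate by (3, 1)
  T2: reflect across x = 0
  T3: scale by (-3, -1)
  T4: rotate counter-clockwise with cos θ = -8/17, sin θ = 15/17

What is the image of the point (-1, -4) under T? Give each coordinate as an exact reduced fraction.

T1 translate by (3, 1): (-1, -4) → (2, -3)
T2 reflect across x = 0: (2, -3) → (-2, -3)
T3 scale by (-3, -1): (-2, -3) → (6, 3)
T4 rotate counter-clockwise with cos θ = -8/17, sin θ = 15/17: (6, 3) → (-93/17, 66/17)

T(p) = (-93/17, 66/17)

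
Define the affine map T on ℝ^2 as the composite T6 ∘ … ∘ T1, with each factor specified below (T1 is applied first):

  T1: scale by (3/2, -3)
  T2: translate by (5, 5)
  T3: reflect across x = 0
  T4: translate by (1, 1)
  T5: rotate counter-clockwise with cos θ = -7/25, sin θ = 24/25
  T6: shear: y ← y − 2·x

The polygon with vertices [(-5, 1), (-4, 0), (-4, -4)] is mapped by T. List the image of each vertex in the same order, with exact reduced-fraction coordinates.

T1 scale by (3/2, -3): (-5, 1) → (-15/2, -3); (-4, 0) → (-6, 0); (-4, -4) → (-6, 12)
T2 translate by (5, 5): (-15/2, -3) → (-5/2, 2); (-6, 0) → (-1, 5); (-6, 12) → (-1, 17)
T3 reflect across x = 0: (-5/2, 2) → (5/2, 2); (-1, 5) → (1, 5); (-1, 17) → (1, 17)
T4 translate by (1, 1): (5/2, 2) → (7/2, 3); (1, 5) → (2, 6); (1, 17) → (2, 18)
T5 rotate counter-clockwise with cos θ = -7/25, sin θ = 24/25: (7/2, 3) → (-193/50, 63/25); (2, 6) → (-158/25, 6/25); (2, 18) → (-446/25, -78/25)
T6 shear: y ← y − 2·x: (-193/50, 63/25) → (-193/50, 256/25); (-158/25, 6/25) → (-158/25, 322/25); (-446/25, -78/25) → (-446/25, 814/25)

image vertices: (-193/50, 256/25), (-158/25, 322/25), (-446/25, 814/25)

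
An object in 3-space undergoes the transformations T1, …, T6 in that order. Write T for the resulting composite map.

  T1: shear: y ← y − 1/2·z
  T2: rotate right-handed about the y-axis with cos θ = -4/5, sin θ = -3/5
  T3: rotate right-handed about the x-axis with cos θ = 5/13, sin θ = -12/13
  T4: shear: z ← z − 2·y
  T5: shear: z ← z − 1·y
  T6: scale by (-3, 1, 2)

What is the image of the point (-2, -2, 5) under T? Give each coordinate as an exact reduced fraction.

T(p) = (21/5, -849/130, 2827/65)

T1 shear: y ← y − 1/2·z: (-2, -2, 5) → (-2, -9/2, 5)
T2 rotate right-handed about the y-axis with cos θ = -4/5, sin θ = -3/5: (-2, -9/2, 5) → (-7/5, -9/2, -26/5)
T3 rotate right-handed about the x-axis with cos θ = 5/13, sin θ = -12/13: (-7/5, -9/2, -26/5) → (-7/5, -849/130, 28/13)
T4 shear: z ← z − 2·y: (-7/5, -849/130, 28/13) → (-7/5, -849/130, 989/65)
T5 shear: z ← z − 1·y: (-7/5, -849/130, 989/65) → (-7/5, -849/130, 2827/130)
T6 scale by (-3, 1, 2): (-7/5, -849/130, 2827/130) → (21/5, -849/130, 2827/65)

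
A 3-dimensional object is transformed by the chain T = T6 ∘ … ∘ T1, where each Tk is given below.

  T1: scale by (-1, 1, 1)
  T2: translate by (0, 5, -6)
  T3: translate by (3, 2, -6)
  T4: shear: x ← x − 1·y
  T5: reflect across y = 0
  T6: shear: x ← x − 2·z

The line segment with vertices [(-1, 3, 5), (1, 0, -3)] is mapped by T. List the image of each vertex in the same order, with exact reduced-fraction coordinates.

image vertices: (8, -10, -7), (25, -7, -15)

T1 scale by (-1, 1, 1): (-1, 3, 5) → (1, 3, 5); (1, 0, -3) → (-1, 0, -3)
T2 translate by (0, 5, -6): (1, 3, 5) → (1, 8, -1); (-1, 0, -3) → (-1, 5, -9)
T3 translate by (3, 2, -6): (1, 8, -1) → (4, 10, -7); (-1, 5, -9) → (2, 7, -15)
T4 shear: x ← x − 1·y: (4, 10, -7) → (-6, 10, -7); (2, 7, -15) → (-5, 7, -15)
T5 reflect across y = 0: (-6, 10, -7) → (-6, -10, -7); (-5, 7, -15) → (-5, -7, -15)
T6 shear: x ← x − 2·z: (-6, -10, -7) → (8, -10, -7); (-5, -7, -15) → (25, -7, -15)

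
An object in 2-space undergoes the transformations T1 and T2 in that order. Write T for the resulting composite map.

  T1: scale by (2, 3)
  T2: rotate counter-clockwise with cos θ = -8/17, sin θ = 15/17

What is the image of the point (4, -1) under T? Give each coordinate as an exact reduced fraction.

T1 scale by (2, 3): (4, -1) → (8, -3)
T2 rotate counter-clockwise with cos θ = -8/17, sin θ = 15/17: (8, -3) → (-19/17, 144/17)

T(p) = (-19/17, 144/17)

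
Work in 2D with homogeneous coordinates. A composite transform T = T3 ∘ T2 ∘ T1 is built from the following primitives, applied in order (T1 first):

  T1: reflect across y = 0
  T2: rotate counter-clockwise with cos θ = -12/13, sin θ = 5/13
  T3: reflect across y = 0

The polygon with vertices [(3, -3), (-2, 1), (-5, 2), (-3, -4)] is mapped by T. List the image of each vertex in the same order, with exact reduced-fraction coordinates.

image vertices: (-51/13, 21/13), (29/13, -2/13), (70/13, 1/13), (16/13, 63/13)

T1 reflect across y = 0: (3, -3) → (3, 3); (-2, 1) → (-2, -1); (-5, 2) → (-5, -2); (-3, -4) → (-3, 4)
T2 rotate counter-clockwise with cos θ = -12/13, sin θ = 5/13: (3, 3) → (-51/13, -21/13); (-2, -1) → (29/13, 2/13); (-5, -2) → (70/13, -1/13); (-3, 4) → (16/13, -63/13)
T3 reflect across y = 0: (-51/13, -21/13) → (-51/13, 21/13); (29/13, 2/13) → (29/13, -2/13); (70/13, -1/13) → (70/13, 1/13); (16/13, -63/13) → (16/13, 63/13)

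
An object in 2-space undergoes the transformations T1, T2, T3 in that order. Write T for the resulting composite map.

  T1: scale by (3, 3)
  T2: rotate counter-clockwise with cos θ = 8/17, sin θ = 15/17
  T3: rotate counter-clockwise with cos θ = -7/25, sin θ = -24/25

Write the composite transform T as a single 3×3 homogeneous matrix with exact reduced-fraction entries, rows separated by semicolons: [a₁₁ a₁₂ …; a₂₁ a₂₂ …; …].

T = [912/425 891/425 0; -891/425 912/425 0; 0 0 1]

T1 = [3 0 0; 0 3 0; 0 0 1]
T2·T1 = [24/17 -45/17 0; 45/17 24/17 0; 0 0 1]
T3·…·T1 = [912/425 891/425 0; -891/425 912/425 0; 0 0 1]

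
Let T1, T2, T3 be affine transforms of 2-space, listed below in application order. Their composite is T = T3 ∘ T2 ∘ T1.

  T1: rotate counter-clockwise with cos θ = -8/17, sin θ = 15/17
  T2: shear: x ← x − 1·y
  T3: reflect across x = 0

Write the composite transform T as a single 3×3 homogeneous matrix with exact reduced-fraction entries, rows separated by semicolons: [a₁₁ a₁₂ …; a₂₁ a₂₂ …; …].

T1 = [-8/17 -15/17 0; 15/17 -8/17 0; 0 0 1]
T2·T1 = [-23/17 -7/17 0; 15/17 -8/17 0; 0 0 1]
T3·…·T1 = [23/17 7/17 0; 15/17 -8/17 0; 0 0 1]

T = [23/17 7/17 0; 15/17 -8/17 0; 0 0 1]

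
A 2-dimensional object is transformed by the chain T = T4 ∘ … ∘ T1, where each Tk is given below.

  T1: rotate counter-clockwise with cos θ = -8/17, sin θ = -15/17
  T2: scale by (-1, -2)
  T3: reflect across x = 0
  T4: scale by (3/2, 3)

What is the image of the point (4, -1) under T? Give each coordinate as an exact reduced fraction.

T1 rotate counter-clockwise with cos θ = -8/17, sin θ = -15/17: (4, -1) → (-47/17, -52/17)
T2 scale by (-1, -2): (-47/17, -52/17) → (47/17, 104/17)
T3 reflect across x = 0: (47/17, 104/17) → (-47/17, 104/17)
T4 scale by (3/2, 3): (-47/17, 104/17) → (-141/34, 312/17)

T(p) = (-141/34, 312/17)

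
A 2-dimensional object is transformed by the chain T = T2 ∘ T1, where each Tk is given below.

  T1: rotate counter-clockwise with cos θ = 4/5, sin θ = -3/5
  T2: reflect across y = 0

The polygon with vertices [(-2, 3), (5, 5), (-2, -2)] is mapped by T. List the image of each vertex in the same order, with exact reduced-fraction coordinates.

image vertices: (1/5, -18/5), (7, -1), (-14/5, 2/5)

T1 rotate counter-clockwise with cos θ = 4/5, sin θ = -3/5: (-2, 3) → (1/5, 18/5); (5, 5) → (7, 1); (-2, -2) → (-14/5, -2/5)
T2 reflect across y = 0: (1/5, 18/5) → (1/5, -18/5); (7, 1) → (7, -1); (-14/5, -2/5) → (-14/5, 2/5)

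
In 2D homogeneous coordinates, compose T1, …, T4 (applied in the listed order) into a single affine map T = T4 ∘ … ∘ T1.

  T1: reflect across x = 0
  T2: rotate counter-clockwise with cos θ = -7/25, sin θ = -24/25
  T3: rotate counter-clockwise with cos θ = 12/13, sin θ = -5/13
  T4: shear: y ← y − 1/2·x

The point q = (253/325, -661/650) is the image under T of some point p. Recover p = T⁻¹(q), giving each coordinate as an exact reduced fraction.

p = (0, 1)

T1 = [-1 0 0; 0 1 0; 0 0 1]
T2·T1 = [7/25 24/25 0; 24/25 -7/25 0; 0 0 1]
T3·…·T1 = [204/325 253/325 0; 253/325 -204/325 0; 0 0 1]
T4·…·T1 = [204/325 253/325 0; 151/325 -661/650 0; 0 0 1]
det M = -1; M⁻¹ = [661/650 253/325 0; 151/325 -204/325 0; 0 0 1]
M⁻¹ · (253/325, -661/650)ᵀ = (0, 1)ᵀ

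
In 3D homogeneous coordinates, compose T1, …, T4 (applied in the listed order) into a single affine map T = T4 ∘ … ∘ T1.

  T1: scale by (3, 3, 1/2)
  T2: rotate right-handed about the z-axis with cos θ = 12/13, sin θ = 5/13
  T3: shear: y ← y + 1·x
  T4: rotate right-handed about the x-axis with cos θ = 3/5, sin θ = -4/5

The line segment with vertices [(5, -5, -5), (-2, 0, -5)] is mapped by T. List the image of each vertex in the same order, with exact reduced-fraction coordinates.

T1 scale by (3, 3, 1/2): (5, -5, -5) → (15, -15, -5/2); (-2, 0, -5) → (-6, 0, -5/2)
T2 rotate right-handed about the z-axis with cos θ = 12/13, sin θ = 5/13: (15, -15, -5/2) → (255/13, -105/13, -5/2); (-6, 0, -5/2) → (-72/13, -30/13, -5/2)
T3 shear: y ← y + 1·x: (255/13, -105/13, -5/2) → (255/13, 150/13, -5/2); (-72/13, -30/13, -5/2) → (-72/13, -102/13, -5/2)
T4 rotate right-handed about the x-axis with cos θ = 3/5, sin θ = -4/5: (255/13, 150/13, -5/2) → (255/13, 64/13, -279/26); (-72/13, -102/13, -5/2) → (-72/13, -436/65, 621/130)

image vertices: (255/13, 64/13, -279/26), (-72/13, -436/65, 621/130)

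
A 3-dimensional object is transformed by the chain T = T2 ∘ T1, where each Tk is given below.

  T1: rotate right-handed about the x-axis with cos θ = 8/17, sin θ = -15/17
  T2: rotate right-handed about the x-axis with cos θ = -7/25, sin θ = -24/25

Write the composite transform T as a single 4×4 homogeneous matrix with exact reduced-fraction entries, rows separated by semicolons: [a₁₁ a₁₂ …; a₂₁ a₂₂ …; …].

T1 = [1 0 0 0; 0 8/17 15/17 0; 0 -15/17 8/17 0; 0 0 0 1]
T2·T1 = [1 0 0 0; 0 -416/425 87/425 0; 0 -87/425 -416/425 0; 0 0 0 1]

T = [1 0 0 0; 0 -416/425 87/425 0; 0 -87/425 -416/425 0; 0 0 0 1]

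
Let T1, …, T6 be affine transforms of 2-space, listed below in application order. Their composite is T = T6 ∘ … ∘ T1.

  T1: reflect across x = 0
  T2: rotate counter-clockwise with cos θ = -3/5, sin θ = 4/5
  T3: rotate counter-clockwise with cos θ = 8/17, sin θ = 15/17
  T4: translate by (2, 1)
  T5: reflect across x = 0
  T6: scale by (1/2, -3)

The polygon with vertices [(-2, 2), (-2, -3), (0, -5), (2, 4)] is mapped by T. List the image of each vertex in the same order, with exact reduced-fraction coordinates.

T1 reflect across x = 0: (-2, 2) → (2, 2); (-2, -3) → (2, -3); (0, -5) → (0, -5); (2, 4) → (-2, 4)
T2 rotate counter-clockwise with cos θ = -3/5, sin θ = 4/5: (2, 2) → (-14/5, 2/5); (2, -3) → (6/5, 17/5); (0, -5) → (4, 3); (-2, 4) → (-2, -4)
T3 rotate counter-clockwise with cos θ = 8/17, sin θ = 15/17: (-14/5, 2/5) → (-142/85, -194/85); (6/5, 17/5) → (-207/85, 226/85); (4, 3) → (-13/17, 84/17); (-2, -4) → (44/17, -62/17)
T4 translate by (2, 1): (-142/85, -194/85) → (28/85, -109/85); (-207/85, 226/85) → (-37/85, 311/85); (-13/17, 84/17) → (21/17, 101/17); (44/17, -62/17) → (78/17, -45/17)
T5 reflect across x = 0: (28/85, -109/85) → (-28/85, -109/85); (-37/85, 311/85) → (37/85, 311/85); (21/17, 101/17) → (-21/17, 101/17); (78/17, -45/17) → (-78/17, -45/17)
T6 scale by (1/2, -3): (-28/85, -109/85) → (-14/85, 327/85); (37/85, 311/85) → (37/170, -933/85); (-21/17, 101/17) → (-21/34, -303/17); (-78/17, -45/17) → (-39/17, 135/17)

image vertices: (-14/85, 327/85), (37/170, -933/85), (-21/34, -303/17), (-39/17, 135/17)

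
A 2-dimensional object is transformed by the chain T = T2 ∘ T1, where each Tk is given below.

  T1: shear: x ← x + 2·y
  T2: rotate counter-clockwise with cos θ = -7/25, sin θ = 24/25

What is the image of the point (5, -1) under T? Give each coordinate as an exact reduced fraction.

T1 shear: x ← x + 2·y: (5, -1) → (3, -1)
T2 rotate counter-clockwise with cos θ = -7/25, sin θ = 24/25: (3, -1) → (3/25, 79/25)

T(p) = (3/25, 79/25)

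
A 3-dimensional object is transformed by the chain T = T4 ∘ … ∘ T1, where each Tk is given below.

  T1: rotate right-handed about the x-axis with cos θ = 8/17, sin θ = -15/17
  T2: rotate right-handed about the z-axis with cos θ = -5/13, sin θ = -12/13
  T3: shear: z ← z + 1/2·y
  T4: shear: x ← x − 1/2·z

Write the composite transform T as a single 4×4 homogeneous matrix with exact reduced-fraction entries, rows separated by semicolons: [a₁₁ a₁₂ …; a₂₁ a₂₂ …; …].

T = [-2/13 407/442 587/884 0; -12/13 -40/221 -75/221 0; -6/13 -215/221 133/442 0; 0 0 0 1]

T1 = [1 0 0 0; 0 8/17 15/17 0; 0 -15/17 8/17 0; 0 0 0 1]
T2·T1 = [-5/13 96/221 180/221 0; -12/13 -40/221 -75/221 0; 0 -15/17 8/17 0; 0 0 0 1]
T3·…·T1 = [-5/13 96/221 180/221 0; -12/13 -40/221 -75/221 0; -6/13 -215/221 133/442 0; 0 0 0 1]
T4·…·T1 = [-2/13 407/442 587/884 0; -12/13 -40/221 -75/221 0; -6/13 -215/221 133/442 0; 0 0 0 1]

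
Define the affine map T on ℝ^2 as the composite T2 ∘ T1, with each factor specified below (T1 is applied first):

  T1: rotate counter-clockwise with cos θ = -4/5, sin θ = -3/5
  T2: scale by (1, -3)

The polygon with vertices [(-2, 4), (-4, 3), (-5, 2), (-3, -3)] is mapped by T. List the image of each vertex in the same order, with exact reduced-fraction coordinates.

image vertices: (4, 6), (5, 0), (26/5, -21/5), (3/5, -63/5)

T1 rotate counter-clockwise with cos θ = -4/5, sin θ = -3/5: (-2, 4) → (4, -2); (-4, 3) → (5, 0); (-5, 2) → (26/5, 7/5); (-3, -3) → (3/5, 21/5)
T2 scale by (1, -3): (4, -2) → (4, 6); (5, 0) → (5, 0); (26/5, 7/5) → (26/5, -21/5); (3/5, 21/5) → (3/5, -63/5)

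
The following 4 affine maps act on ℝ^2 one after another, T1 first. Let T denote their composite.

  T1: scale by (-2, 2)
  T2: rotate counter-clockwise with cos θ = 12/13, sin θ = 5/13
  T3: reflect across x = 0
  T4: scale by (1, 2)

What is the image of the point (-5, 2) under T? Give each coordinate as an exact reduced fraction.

T(p) = (-100/13, 196/13)

T1 scale by (-2, 2): (-5, 2) → (10, 4)
T2 rotate counter-clockwise with cos θ = 12/13, sin θ = 5/13: (10, 4) → (100/13, 98/13)
T3 reflect across x = 0: (100/13, 98/13) → (-100/13, 98/13)
T4 scale by (1, 2): (-100/13, 98/13) → (-100/13, 196/13)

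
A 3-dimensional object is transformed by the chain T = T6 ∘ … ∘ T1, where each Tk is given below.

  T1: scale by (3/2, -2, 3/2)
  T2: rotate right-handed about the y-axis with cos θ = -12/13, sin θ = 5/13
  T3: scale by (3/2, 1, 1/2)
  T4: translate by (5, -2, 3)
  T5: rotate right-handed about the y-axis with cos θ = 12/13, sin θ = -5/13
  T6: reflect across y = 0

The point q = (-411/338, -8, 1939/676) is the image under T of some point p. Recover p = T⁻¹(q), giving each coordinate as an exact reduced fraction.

T1 = [3/2 0 0 0; 0 -2 0 0; 0 0 3/2 0; 0 0 0 1]
T2·T1 = [-18/13 0 15/26 0; 0 -2 0 0; -15/26 0 -18/13 0; 0 0 0 1]
T3·…·T1 = [-27/13 0 45/52 0; 0 -2 0 0; -15/52 0 -9/13 0; 0 0 0 1]
T4·…·T1 = [-27/13 0 45/52 5; 0 -2 0 -2; -15/52 0 -9/13 3; 0 0 0 1]
T5·…·T1 = [-1221/676 0 180/169 45/13; 0 -2 0 -2; -180/169 0 -207/676 61/13; 0 0 0 1]
T6·…·T1 = [-1221/676 0 180/169 45/13; 0 2 0 2; -180/169 0 -207/676 61/13; 0 0 0 1]
det M = 27/8; M⁻¹ = [-92/507 0 -320/507 140/39; 0 1/2 0 -1; 320/507 0 -1628/1521 332/117; 0 0 0 1]
M⁻¹ · (-411/338, -8, 1939/676)ᵀ = (2, -5, -1)ᵀ

p = (2, -5, -1)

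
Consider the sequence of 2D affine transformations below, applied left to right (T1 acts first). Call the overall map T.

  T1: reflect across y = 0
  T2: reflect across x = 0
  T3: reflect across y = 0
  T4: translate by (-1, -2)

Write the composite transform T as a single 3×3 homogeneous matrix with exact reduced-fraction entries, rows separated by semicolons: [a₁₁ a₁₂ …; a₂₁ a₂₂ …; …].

T1 = [1 0 0; 0 -1 0; 0 0 1]
T2·T1 = [-1 0 0; 0 -1 0; 0 0 1]
T3·…·T1 = [-1 0 0; 0 1 0; 0 0 1]
T4·…·T1 = [-1 0 -1; 0 1 -2; 0 0 1]

T = [-1 0 -1; 0 1 -2; 0 0 1]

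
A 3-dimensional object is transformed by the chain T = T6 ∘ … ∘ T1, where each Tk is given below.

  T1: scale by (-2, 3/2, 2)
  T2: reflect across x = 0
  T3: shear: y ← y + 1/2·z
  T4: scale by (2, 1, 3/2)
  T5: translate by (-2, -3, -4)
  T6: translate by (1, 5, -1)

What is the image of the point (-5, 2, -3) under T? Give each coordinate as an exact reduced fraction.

T(p) = (-21, 2, -14)

T1 scale by (-2, 3/2, 2): (-5, 2, -3) → (10, 3, -6)
T2 reflect across x = 0: (10, 3, -6) → (-10, 3, -6)
T3 shear: y ← y + 1/2·z: (-10, 3, -6) → (-10, 0, -6)
T4 scale by (2, 1, 3/2): (-10, 0, -6) → (-20, 0, -9)
T5 translate by (-2, -3, -4): (-20, 0, -9) → (-22, -3, -13)
T6 translate by (1, 5, -1): (-22, -3, -13) → (-21, 2, -14)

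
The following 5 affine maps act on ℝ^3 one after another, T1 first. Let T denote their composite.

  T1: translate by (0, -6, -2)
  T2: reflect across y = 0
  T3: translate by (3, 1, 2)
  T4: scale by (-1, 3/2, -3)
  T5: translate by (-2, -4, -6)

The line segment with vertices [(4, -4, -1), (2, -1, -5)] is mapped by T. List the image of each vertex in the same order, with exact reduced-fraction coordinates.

image vertices: (-9, 25/2, -3), (-7, 8, 9)

T1 translate by (0, -6, -2): (4, -4, -1) → (4, -10, -3); (2, -1, -5) → (2, -7, -7)
T2 reflect across y = 0: (4, -10, -3) → (4, 10, -3); (2, -7, -7) → (2, 7, -7)
T3 translate by (3, 1, 2): (4, 10, -3) → (7, 11, -1); (2, 7, -7) → (5, 8, -5)
T4 scale by (-1, 3/2, -3): (7, 11, -1) → (-7, 33/2, 3); (5, 8, -5) → (-5, 12, 15)
T5 translate by (-2, -4, -6): (-7, 33/2, 3) → (-9, 25/2, -3); (-5, 12, 15) → (-7, 8, 9)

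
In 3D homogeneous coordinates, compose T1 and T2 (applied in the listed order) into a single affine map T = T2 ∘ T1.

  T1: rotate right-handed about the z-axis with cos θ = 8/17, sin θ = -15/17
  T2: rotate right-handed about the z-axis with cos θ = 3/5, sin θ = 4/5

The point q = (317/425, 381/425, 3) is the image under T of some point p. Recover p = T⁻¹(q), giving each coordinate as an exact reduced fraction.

T1 = [8/17 15/17 0 0; -15/17 8/17 0 0; 0 0 1 0; 0 0 0 1]
T2·T1 = [84/85 13/85 0 0; -13/85 84/85 0 0; 0 0 1 0; 0 0 0 1]
det M = 1; M⁻¹ = [84/85 -13/85 0 0; 13/85 84/85 0 0; 0 0 1 0; 0 0 0 1]
M⁻¹ · (317/425, 381/425, 3)ᵀ = (3/5, 1, 3)ᵀ

p = (3/5, 1, 3)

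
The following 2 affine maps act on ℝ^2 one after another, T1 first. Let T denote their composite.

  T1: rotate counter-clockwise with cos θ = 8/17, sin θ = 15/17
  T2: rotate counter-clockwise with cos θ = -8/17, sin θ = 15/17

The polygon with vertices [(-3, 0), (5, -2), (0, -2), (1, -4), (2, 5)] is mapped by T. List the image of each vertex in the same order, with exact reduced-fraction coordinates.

image vertices: (3, 0), (-5, 2), (0, 2), (-1, 4), (-2, -5)

T1 rotate counter-clockwise with cos θ = 8/17, sin θ = 15/17: (-3, 0) → (-24/17, -45/17); (5, -2) → (70/17, 59/17); (0, -2) → (30/17, -16/17); (1, -4) → (4, -1); (2, 5) → (-59/17, 70/17)
T2 rotate counter-clockwise with cos θ = -8/17, sin θ = 15/17: (-24/17, -45/17) → (3, 0); (70/17, 59/17) → (-5, 2); (30/17, -16/17) → (0, 2); (4, -1) → (-1, 4); (-59/17, 70/17) → (-2, -5)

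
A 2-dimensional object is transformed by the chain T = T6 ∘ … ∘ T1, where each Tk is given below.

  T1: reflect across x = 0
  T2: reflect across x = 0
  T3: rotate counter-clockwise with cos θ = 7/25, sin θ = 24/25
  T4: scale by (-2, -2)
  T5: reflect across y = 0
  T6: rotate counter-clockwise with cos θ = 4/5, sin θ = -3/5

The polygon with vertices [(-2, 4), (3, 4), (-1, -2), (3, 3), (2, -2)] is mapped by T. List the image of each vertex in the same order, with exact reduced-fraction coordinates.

T1 reflect across x = 0: (-2, 4) → (2, 4); (3, 4) → (-3, 4); (-1, -2) → (1, -2); (3, 3) → (-3, 3); (2, -2) → (-2, -2)
T2 reflect across x = 0: (2, 4) → (-2, 4); (-3, 4) → (3, 4); (1, -2) → (-1, -2); (-3, 3) → (3, 3); (-2, -2) → (2, -2)
T3 rotate counter-clockwise with cos θ = 7/25, sin θ = 24/25: (-2, 4) → (-22/5, -4/5); (3, 4) → (-3, 4); (-1, -2) → (41/25, -38/25); (3, 3) → (-51/25, 93/25); (2, -2) → (62/25, 34/25)
T4 scale by (-2, -2): (-22/5, -4/5) → (44/5, 8/5); (-3, 4) → (6, -8); (41/25, -38/25) → (-82/25, 76/25); (-51/25, 93/25) → (102/25, -186/25); (62/25, 34/25) → (-124/25, -68/25)
T5 reflect across y = 0: (44/5, 8/5) → (44/5, -8/5); (6, -8) → (6, 8); (-82/25, 76/25) → (-82/25, -76/25); (102/25, -186/25) → (102/25, 186/25); (-124/25, -68/25) → (-124/25, 68/25)
T6 rotate counter-clockwise with cos θ = 4/5, sin θ = -3/5: (44/5, -8/5) → (152/25, -164/25); (6, 8) → (48/5, 14/5); (-82/25, -76/25) → (-556/125, -58/125); (102/25, 186/25) → (966/125, 438/125); (-124/25, 68/25) → (-292/125, 644/125)

image vertices: (152/25, -164/25), (48/5, 14/5), (-556/125, -58/125), (966/125, 438/125), (-292/125, 644/125)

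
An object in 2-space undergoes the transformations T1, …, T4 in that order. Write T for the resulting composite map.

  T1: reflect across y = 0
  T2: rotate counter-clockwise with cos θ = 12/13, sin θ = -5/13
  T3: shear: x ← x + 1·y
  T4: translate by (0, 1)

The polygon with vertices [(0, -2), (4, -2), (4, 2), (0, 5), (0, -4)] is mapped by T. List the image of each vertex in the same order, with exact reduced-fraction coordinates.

image vertices: (34/13, 37/13), (62/13, 17/13), (-6/13, -31/13), (-85/13, -47/13), (68/13, 61/13)

T1 reflect across y = 0: (0, -2) → (0, 2); (4, -2) → (4, 2); (4, 2) → (4, -2); (0, 5) → (0, -5); (0, -4) → (0, 4)
T2 rotate counter-clockwise with cos θ = 12/13, sin θ = -5/13: (0, 2) → (10/13, 24/13); (4, 2) → (58/13, 4/13); (4, -2) → (38/13, -44/13); (0, -5) → (-25/13, -60/13); (0, 4) → (20/13, 48/13)
T3 shear: x ← x + 1·y: (10/13, 24/13) → (34/13, 24/13); (58/13, 4/13) → (62/13, 4/13); (38/13, -44/13) → (-6/13, -44/13); (-25/13, -60/13) → (-85/13, -60/13); (20/13, 48/13) → (68/13, 48/13)
T4 translate by (0, 1): (34/13, 24/13) → (34/13, 37/13); (62/13, 4/13) → (62/13, 17/13); (-6/13, -44/13) → (-6/13, -31/13); (-85/13, -60/13) → (-85/13, -47/13); (68/13, 48/13) → (68/13, 61/13)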